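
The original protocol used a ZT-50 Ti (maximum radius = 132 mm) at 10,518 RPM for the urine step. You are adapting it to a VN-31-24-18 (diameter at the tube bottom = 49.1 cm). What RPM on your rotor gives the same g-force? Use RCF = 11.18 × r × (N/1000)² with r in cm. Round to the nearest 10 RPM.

Original rotor: r = 132 mm = 13.2 cm
RCF = 11.18 × r × (N/1000)²
RCF_original = 11.18 × 13.2 × (10.518)² = 11.18 × 13.2 × 110.628324 ≈ 16,326.1 × g
Your rotor: r = 49.1 / 2 = 24.55 cm
16,326.1 = 11.18 × 24.55 × (N/1000)²
(N/1000)² = 16,326.1 / 274.469 = 59.48249
N = 1000 × √59.48249 ≈ 7,712.5

7710 RPM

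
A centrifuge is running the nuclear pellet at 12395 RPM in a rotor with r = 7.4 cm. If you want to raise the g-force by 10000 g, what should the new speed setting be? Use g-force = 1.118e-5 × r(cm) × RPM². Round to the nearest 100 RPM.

16600 RPM

Current RCF = 1.118 × 10⁻⁵ × 7.4 × (12395)² = 1.118 × 10⁻⁵ × 7.4 × 153,636,025 ≈ 12,710.6 × g
Target RCF = 12,710.6 + 10,000 = 22,710.6 × g
N² = 22,710.6 / (8.2732 × 10⁻⁵) = 274,508,050
N ≈ √274,508,050 ≈ 16,568.3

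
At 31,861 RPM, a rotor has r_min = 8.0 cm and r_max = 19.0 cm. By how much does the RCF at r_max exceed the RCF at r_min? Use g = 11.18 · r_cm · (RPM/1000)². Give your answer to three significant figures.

RCF_max = 11.18 × 19 × (31.861)² = 11.18 × 19 × 1,015.123321 ≈ 215,632.5 × g
RCF_min = 11.18 × 8 × (31.861)² = 11.18 × 8 × 1,015.123321 ≈ 90,792.6 × g
ΔRCF = 215,632.5 − 90,792.6 = 124,839.9

ΔRCF ≈ 125000 x g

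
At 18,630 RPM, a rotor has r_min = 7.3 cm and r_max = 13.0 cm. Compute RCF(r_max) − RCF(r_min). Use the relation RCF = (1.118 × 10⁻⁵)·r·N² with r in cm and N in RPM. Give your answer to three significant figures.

22100 x g

ΔRCF = 1.118 × 10⁻⁵ × (r_max − r_min) × N² = 1.118 × 10⁻⁵ × 5.7 × 347,076,900 ≈ 22,117.8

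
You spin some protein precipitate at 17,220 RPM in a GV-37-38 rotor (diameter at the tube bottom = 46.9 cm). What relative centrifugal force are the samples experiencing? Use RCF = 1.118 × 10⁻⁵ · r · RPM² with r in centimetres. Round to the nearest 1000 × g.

≈ 78000 g

r = 46.9 / 2 = 23.45 cm
RCF = 1.118 × 10⁻⁵ × 23.45 × (17220)² = 1.118 × 10⁻⁵ × 23.45 × 296,528,400 ≈ 77,741.1 × g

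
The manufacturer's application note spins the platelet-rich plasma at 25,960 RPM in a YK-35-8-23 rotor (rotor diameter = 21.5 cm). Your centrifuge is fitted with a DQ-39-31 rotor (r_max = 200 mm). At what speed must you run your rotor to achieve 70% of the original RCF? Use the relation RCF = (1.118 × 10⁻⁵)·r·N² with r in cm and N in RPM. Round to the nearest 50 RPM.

Original rotor: r = 21.5 / 2 = 10.75 cm
RCF_original = 1.118 × 10⁻⁵ × 10.75 × (25960)² = 1.118 × 10⁻⁵ × 10.75 × 673,921,600 ≈ 80,995.3 × g
Target RCF = 0.7 × 80,995.3 ≈ 56,696.7 × g
Your rotor: r = 200 mm = 20.0 cm
56,696.7 = 1.118 × 10⁻⁵ × 20 × N²
N² = 56,696.7 / (22.36 × 10⁻⁵) = 253,563,059
N ≈ √253,563,059 ≈ 15,923.7

15900 RPM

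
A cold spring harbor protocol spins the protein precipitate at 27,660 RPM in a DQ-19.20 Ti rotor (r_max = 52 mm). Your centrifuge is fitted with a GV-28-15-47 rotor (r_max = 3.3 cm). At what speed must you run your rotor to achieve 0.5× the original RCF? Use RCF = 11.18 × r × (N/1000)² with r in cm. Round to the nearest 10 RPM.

24550 RPM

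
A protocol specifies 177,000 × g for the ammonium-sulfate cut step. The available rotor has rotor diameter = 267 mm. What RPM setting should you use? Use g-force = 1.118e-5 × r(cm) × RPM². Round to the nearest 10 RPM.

r = 267 mm / 2 = 133.5 mm = 13.35 cm
177,000 = 1.118 × 10⁻⁵ × 13.35 × N²
N² = 177,000 / (14.9253 × 10⁻⁵) = 1,185,905,811
N ≈ √1,185,905,811 ≈ 34,437.0

34440 RPM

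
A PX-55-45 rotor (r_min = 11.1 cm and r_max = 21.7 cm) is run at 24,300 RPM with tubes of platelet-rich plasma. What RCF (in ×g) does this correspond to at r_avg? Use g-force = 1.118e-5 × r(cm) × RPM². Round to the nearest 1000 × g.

108000 ×g

r_avg = (11.1 + 21.7) / 2 = 16.4 cm
RCF = 1.118 × 10⁻⁵ × r × N²
RCF = 1.118 × 10⁻⁵ × 16.4 × (24300)² = 1.118 × 10⁻⁵ × 16.4 × 590,490,000 ≈ 108,267.5 × g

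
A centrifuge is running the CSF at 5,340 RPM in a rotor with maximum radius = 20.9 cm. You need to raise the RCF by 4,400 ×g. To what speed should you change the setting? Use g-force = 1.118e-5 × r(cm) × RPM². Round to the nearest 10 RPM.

6880 RPM

Current RCF = 1.118 × 10⁻⁵ × 20.9 × (5340)² = 1.118 × 10⁻⁵ × 20.9 × 28,515,600 ≈ 6,663 × g
Target RCF = 6,663 + 4,400 = 11,063 × g
N² = 11,063 / (23.3662 × 10⁻⁵) = 47,346,167
N ≈ √47,346,167 ≈ 6,880.9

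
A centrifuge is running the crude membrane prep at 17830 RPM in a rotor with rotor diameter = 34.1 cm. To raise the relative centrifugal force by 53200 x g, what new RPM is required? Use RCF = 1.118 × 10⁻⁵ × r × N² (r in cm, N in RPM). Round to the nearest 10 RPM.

24430 RPM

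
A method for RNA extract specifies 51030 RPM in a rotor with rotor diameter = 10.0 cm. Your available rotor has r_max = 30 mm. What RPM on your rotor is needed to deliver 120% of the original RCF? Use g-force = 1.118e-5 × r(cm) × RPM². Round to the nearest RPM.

72167 RPM

Original rotor: r = 10.0 / 2 = 5 cm
RCF_original = 1.118 × 10⁻⁵ × 5 × (51030)² = 1.118 × 10⁻⁵ × 5 × 2,604,060,900 ≈ 145,567 × g
Target RCF = 1.2 × 145,567 ≈ 174,680.4 × g
Your rotor: r = 30 mm = 3.0 cm
174,680.4 = 1.118 × 10⁻⁵ × 3 × N²
N² = 174,680.4 / (3.354 × 10⁻⁵) = 5,208,121,646
N ≈ √5,208,121,646 ≈ 72,167.3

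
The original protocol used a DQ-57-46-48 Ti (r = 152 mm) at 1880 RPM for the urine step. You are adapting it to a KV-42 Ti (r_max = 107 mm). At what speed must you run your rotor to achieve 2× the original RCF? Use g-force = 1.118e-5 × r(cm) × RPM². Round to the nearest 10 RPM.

Original rotor: r = 152 mm = 15.2 cm
RCF_original = 1.118 × 10⁻⁵ × 15.2 × (1880)² = 1.118 × 10⁻⁵ × 15.2 × 3,534,400 ≈ 600.6 × g
Target RCF = 2 × 600.6 ≈ 1,201.2 × g
Your rotor: r = 107 mm = 10.7 cm
1,201.2 = 1.118 × 10⁻⁵ × 10.7 × N²
N² = 1,201.2 / (11.9626 × 10⁻⁵) = 10,041,295
N ≈ √10,041,295 ≈ 3,168.8

≈ 3170 RPM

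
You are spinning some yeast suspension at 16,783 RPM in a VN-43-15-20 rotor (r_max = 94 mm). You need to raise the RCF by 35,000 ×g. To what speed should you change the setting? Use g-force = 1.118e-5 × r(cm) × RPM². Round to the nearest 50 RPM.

r = 94 mm = 9.4 cm
Current RCF = 1.118 × 10⁻⁵ × 9.4 × (16783)² = 1.118 × 10⁻⁵ × 9.4 × 281,669,089 ≈ 29,601.2 × g
Target RCF = 29,601.2 + 35,000 = 64,601.2 × g
N² = 64,601.2 / (10.5092 × 10⁻⁵) = 614,710,920
N ≈ √614,710,920 ≈ 24,793.4

≈ 24800 RPM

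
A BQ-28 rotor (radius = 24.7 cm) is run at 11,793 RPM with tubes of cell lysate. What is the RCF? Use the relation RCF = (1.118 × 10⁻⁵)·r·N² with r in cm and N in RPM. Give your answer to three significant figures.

RCF = 1.118 × 10⁻⁵ × r × N²
RCF = 1.118 × 10⁻⁵ × 24.7 × (11793)² = 1.118 × 10⁻⁵ × 24.7 × 139,074,849 ≈ 38,405 × g

≈ 38400 × g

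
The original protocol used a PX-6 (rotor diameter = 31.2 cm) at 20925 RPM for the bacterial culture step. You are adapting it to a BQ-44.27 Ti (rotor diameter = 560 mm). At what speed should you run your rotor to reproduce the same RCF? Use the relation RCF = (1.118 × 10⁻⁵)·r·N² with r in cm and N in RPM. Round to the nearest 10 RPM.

Original rotor: r = 31.2 / 2 = 15.6 cm
RCF_original = 1.118 × 10⁻⁵ × 15.6 × (20925)² = 1.118 × 10⁻⁵ × 15.6 × 437,855,625 ≈ 76,365.5 × g
Your rotor: r = 560 mm / 2 = 280 mm = 28 cm
76,365.5 = 1.118 × 10⁻⁵ × 28 × N²
N² = 76,365.5 / (31.304 × 10⁻⁵) = 243,948,058
N ≈ √243,948,058 ≈ 15,618.8

≈ 15620 RPM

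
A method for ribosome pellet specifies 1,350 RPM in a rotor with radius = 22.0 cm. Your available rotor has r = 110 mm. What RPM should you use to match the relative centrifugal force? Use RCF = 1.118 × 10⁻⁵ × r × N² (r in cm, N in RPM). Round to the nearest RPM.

1909 RPM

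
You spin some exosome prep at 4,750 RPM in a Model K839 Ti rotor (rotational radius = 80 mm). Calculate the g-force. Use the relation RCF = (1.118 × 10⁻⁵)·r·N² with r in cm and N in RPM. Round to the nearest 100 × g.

r = 80 mm = 8.0 cm
RCF = 1.118 × 10⁻⁵ × r × N²
RCF = 1.118 × 10⁻⁵ × 8 × (4750)² = 1.118 × 10⁻⁵ × 8 × 22,562,500 ≈ 2,018 × g

RCF ≈ 2000 ×g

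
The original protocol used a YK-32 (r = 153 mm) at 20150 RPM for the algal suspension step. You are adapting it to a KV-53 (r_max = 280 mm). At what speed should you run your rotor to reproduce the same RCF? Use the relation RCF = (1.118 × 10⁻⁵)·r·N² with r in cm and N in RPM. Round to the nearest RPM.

Original rotor: r = 153 mm = 15.3 cm
RCF_original = 1.118 × 10⁻⁵ × 15.3 × (20150)² = 1.118 × 10⁻⁵ × 15.3 × 406,022,500 ≈ 69,451.8 × g
Your rotor: r = 280 mm = 28.0 cm
69,451.8 = 1.118 × 10⁻⁵ × 28 × N²
N² = 69,451.8 / (31.304 × 10⁻⁵) = 221,862,382
N ≈ √221,862,382 ≈ 14,895.0

≈ 14895 RPM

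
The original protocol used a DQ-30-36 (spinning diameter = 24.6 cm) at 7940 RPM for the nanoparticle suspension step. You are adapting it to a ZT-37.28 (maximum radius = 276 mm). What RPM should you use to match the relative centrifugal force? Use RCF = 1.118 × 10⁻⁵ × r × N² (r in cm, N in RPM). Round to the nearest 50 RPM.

Original rotor: r = 24.6 / 2 = 12.3 cm
RCF_original = 1.118 × 10⁻⁵ × 12.3 × (7940)² = 1.118 × 10⁻⁵ × 12.3 × 63,043,600 ≈ 8,669.4 × g
Your rotor: r = 276 mm = 27.6 cm
8,669.4 = 1.118 × 10⁻⁵ × 27.6 × N²
N² = 8,669.4 / (30.8568 × 10⁻⁵) = 28,095,590
N ≈ √28,095,590 ≈ 5,300.5

5300 RPM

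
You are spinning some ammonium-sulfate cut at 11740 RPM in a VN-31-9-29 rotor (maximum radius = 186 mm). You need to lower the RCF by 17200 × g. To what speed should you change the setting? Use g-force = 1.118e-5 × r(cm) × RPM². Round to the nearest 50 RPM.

r = 186 mm = 18.6 cm
Current RCF = 1.118 × 10⁻⁵ × 18.6 × (11740)² = 1.118 × 10⁻⁵ × 18.6 × 137,827,600 ≈ 28,661 × g
Target RCF = 28,661 − 17,200 = 11,461 × g
N² = 11,461 / (20.7948 × 10⁻⁵) = 55,114,740
N ≈ √55,114,740 ≈ 7,423.9

≈ 7400 RPM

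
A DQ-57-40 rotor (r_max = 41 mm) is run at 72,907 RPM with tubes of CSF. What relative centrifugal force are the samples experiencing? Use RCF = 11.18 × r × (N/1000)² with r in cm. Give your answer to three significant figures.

r = 41 mm = 4.1 cm
RCF = 11.18 × 4.1 × (72.907)² = 11.18 × 4.1 × 5,315.430649 ≈ 243,648.7 × g

RCF ≈ 244000 ×g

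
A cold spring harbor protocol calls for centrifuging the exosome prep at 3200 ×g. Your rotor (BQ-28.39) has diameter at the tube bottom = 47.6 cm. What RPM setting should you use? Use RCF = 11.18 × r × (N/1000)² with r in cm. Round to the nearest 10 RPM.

≈ 3470 RPM

r = 47.6 / 2 = 23.8 cm
3,200 = 11.18 × 23.8 × (N/1000)²
(N/1000)² = 3,200 / 266.084 = 12.02628
N = 1000 × √12.02628 ≈ 3,467.9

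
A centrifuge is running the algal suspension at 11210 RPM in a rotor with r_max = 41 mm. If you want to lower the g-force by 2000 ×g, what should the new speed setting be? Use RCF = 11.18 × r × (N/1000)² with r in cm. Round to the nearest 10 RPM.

N₂ ≈ 9060 RPM

r = 41 mm = 4.1 cm
Current RCF = 11.18 × 4.1 × (11.21)² = 11.18 × 4.1 × 125.6641 ≈ 5,760.2 × g
Target RCF = 5,760.2 − 2,000 = 3,760.2 × g
(N/1000)² = 3,760.2 / 45.838 = 82.03237
N = 1000 × √82.03237 ≈ 9,057.2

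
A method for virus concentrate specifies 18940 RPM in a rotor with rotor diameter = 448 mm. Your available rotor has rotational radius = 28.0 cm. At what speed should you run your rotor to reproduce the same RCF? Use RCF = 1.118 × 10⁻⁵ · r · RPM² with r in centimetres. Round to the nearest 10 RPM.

Original rotor: r = 448 mm / 2 = 224 mm = 22.4 cm
RCF_original = 1.118 × 10⁻⁵ × 22.4 × (18940)² = 1.118 × 10⁻⁵ × 22.4 × 358,723,600 ≈ 89,835.9 × g
89,835.9 = 1.118 × 10⁻⁵ × 28 × N²
N² = 89,835.9 / (31.304 × 10⁻⁵) = 286,978,980
N ≈ √286,978,980 ≈ 16,940.5

16940 RPM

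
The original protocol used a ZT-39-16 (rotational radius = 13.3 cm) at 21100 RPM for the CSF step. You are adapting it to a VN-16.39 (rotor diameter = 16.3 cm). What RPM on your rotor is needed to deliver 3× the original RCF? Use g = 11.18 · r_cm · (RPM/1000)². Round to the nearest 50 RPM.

RCF_original = 11.18 × 13.3 × (21.1)² = 11.18 × 13.3 × 445.21 ≈ 66,200.1 × g
Target RCF = 3 × 66,200.1 ≈ 198,600.3 × g
Your rotor: r = 16.3 / 2 = 8.15 cm
198,600.3 = 11.18 × 8.15 × (N/1000)²
(N/1000)² = 198,600.3 / 91.117 = 2179.619
N = 1000 × √2179.619 ≈ 46,686.4

≈ 46700 RPM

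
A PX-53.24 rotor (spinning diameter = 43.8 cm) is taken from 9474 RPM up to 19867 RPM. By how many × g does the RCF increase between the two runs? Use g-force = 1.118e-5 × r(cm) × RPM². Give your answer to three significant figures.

r = 43.8 / 2 = 21.9 cm
RCF₁ = 1.118 × 10⁻⁵ × 21.9 × (9474)² = 1.118 × 10⁻⁵ × 21.9 × 89,756,676 ≈ 21,976.2 × g
RCF₂ = 1.118 × 10⁻⁵ × 21.9 × (19867)² = 1.118 × 10⁻⁵ × 21.9 × 394,697,689 ≈ 96,638.6 × g
Increase = 96,638.6 − 21,976.2 = 74,662.4

74700 × g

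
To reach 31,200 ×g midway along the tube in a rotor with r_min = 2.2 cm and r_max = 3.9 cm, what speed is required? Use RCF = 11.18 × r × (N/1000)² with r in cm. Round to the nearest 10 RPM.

r_avg = (2.2 + 3.9) / 2 = 3.05 cm
RCF = 11.18 × r × (N/1000)²
31,200 = 11.18 × 3.05 × (N/1000)²
(N/1000)² = 31,200 / 34.099 = 914.9828
N = 1000 × √914.9828 ≈ 30,248.7

N ≈ 30250 RPM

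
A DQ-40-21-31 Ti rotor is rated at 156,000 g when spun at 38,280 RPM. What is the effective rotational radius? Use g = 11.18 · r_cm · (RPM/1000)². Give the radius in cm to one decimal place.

9.5 cm

156000 = 11.18 × r × (38.28)²
r = 156000 / (11.18 × 1465.3584) = 156000 / 16382.71 ≈ 9.522 cm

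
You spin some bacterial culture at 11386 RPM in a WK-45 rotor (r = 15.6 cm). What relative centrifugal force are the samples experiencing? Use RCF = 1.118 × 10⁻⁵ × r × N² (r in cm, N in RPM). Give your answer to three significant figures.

22600 x g

RCF = 1.118 × 10⁻⁵ × 15.6 × (11386)² = 1.118 × 10⁻⁵ × 15.6 × 129,640,996 ≈ 22,610.4 × g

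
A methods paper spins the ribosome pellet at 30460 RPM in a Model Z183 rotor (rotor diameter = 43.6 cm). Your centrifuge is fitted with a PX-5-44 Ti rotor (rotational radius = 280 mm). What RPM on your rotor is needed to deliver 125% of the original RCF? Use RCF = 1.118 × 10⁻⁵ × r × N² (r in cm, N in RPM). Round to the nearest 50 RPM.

Original rotor: r = 43.6 / 2 = 21.8 cm
RCF = 1.118 × 10⁻⁵ × r × N²
RCF_original = 1.118 × 10⁻⁵ × 21.8 × (30460)² = 1.118 × 10⁻⁵ × 21.8 × 927,811,600 ≈ 226,130 × g
Target RCF = 1.25 × 226,130 ≈ 282,662.5 × g
Your rotor: r = 280 mm = 28.0 cm
282,662.5 = 1.118 × 10⁻⁵ × 28 × N²
N² = 282,662.5 / (31.304 × 10⁻⁵) = 902,959,686
N ≈ √902,959,686 ≈ 30,049.3

30050 RPM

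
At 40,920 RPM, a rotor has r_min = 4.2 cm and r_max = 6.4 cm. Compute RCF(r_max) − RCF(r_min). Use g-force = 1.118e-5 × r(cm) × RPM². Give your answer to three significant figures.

ΔRCF ≈ 41200 g

RCF_max = 1.118 × 10⁻⁵ × 6.4 × (40920)² = 1.118 × 10⁻⁵ × 6.4 × 1,674,446,400 ≈ 119,810 × g
RCF_min = 1.118 × 10⁻⁵ × 4.2 × (40920)² = 1.118 × 10⁻⁵ × 4.2 × 1,674,446,400 ≈ 78,625.3 × g
ΔRCF = 119,810 − 78,625.3 = 41,184.7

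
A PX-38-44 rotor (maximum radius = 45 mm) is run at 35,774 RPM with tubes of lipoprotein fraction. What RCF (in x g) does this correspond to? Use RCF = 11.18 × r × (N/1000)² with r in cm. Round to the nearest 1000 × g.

r = 45 mm = 4.5 cm
RCF = 11.18 × 4.5 × (35.774)² = 11.18 × 4.5 × 1,279.779076 ≈ 64,385.7 × g

64000 x g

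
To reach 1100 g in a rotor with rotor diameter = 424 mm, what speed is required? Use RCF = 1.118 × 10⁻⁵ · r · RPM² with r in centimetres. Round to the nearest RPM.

≈ 2154 RPM

r = 424 mm / 2 = 212 mm = 21.2 cm
RCF = 1.118 × 10⁻⁵ × r × N²
1,100 = 1.118 × 10⁻⁵ × 21.2 × N²
N² = 1,100 / (23.7016 × 10⁻⁵) = 4,641,037
N ≈ √4,641,037 ≈ 2,154.3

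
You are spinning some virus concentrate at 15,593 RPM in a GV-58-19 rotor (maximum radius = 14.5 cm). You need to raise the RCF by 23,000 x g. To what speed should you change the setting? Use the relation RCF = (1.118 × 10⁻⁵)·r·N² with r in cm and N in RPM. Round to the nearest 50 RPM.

≈ 19600 RPM

Current RCF = 1.118 × 10⁻⁵ × 14.5 × (15593)² = 1.118 × 10⁻⁵ × 14.5 × 243,141,649 ≈ 39,415.7 × g
Target RCF = 39,415.7 + 23,000 = 62,415.7 × g
N² = 62,415.7 / (16.211 × 10⁻⁵) = 385,020,665
N ≈ √385,020,665 ≈ 19,621.9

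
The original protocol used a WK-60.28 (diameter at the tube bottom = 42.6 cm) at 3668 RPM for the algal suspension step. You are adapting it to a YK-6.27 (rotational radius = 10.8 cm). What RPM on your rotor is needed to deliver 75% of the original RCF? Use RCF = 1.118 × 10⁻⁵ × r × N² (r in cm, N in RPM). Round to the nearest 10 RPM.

Original rotor: r = 42.6 / 2 = 21.3 cm
RCF_original = 1.118 × 10⁻⁵ × 21.3 × (3668)² = 1.118 × 10⁻⁵ × 21.3 × 13,454,224 ≈ 3,203.9 × g
Target RCF = 0.75 × 3,203.9 ≈ 2,402.9 × g
2,402.9 = 1.118 × 10⁻⁵ × 10.8 × N²
N² = 2,402.9 / (12.0744 × 10⁻⁵) = 19,900,782
N ≈ √19,900,782 ≈ 4,461.0

4460 RPM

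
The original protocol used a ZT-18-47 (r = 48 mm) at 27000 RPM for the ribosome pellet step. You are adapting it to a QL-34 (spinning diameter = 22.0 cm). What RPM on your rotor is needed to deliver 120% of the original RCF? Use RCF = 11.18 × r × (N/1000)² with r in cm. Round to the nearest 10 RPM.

≈ 19540 RPM

Original rotor: r = 48 mm = 4.8 cm
RCF_original = 11.18 × 4.8 × (27)² = 11.18 × 4.8 × 729 ≈ 39,121.1 × g
Target RCF = 1.2 × 39,121.1 ≈ 46,945.3 × g
Your rotor: r = 22.0 / 2 = 11 cm
46,945.3 = 11.18 × 11 × (N/1000)²
(N/1000)² = 46,945.3 / 122.98 = 381.7312
N = 1000 × √381.7312 ≈ 19,537.9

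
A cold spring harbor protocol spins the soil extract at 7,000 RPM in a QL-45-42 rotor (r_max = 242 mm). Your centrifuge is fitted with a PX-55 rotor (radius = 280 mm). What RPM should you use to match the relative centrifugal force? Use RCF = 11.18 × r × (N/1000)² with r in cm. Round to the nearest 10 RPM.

≈ 6510 RPM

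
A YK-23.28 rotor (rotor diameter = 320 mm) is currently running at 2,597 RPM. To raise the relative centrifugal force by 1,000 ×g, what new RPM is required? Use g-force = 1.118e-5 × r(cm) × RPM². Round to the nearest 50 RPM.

≈ 3500 RPM

r = 320 mm / 2 = 160 mm = 16 cm
Current RCF = 1.118 × 10⁻⁵ × 16 × (2597)² = 1.118 × 10⁻⁵ × 16 × 6,744,409 ≈ 1,206.4 × g
Target RCF = 1,206.4 + 1,000 = 2,206.4 × g
N² = 2,206.4 / (17.888 × 10⁻⁵) = 12,334,526
N ≈ √12,334,526 ≈ 3,512.1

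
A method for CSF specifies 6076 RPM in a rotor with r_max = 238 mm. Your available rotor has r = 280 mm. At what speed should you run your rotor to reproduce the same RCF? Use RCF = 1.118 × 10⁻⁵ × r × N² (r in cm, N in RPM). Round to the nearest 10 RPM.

Original rotor: r = 238 mm = 23.8 cm
RCF = 1.118 × 10⁻⁵ × r × N²
RCF_original = 1.118 × 10⁻⁵ × 23.8 × (6076)² = 1.118 × 10⁻⁵ × 23.8 × 36,917,776 ≈ 9,823.2 × g
Your rotor: r = 280 mm = 28.0 cm
9,823.2 = 1.118 × 10⁻⁵ × 28 × N²
N² = 9,823.2 / (31.304 × 10⁻⁵) = 31,380,015
N ≈ √31,380,015 ≈ 5,601.8

5600 RPM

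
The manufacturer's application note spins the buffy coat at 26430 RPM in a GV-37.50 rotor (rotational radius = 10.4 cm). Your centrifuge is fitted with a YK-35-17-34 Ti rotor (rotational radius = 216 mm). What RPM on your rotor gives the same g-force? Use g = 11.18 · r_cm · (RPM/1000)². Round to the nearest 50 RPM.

≈ 18350 RPM

RCF_original = 11.18 × 10.4 × (26.43)² = 11.18 × 10.4 × 698.5449 ≈ 81,221.2 × g
Your rotor: r = 216 mm = 21.6 cm
81,221.2 = 11.18 × 21.6 × (N/1000)²
(N/1000)² = 81,221.2 / 241.488 = 336.3364
N = 1000 × √336.3364 ≈ 18,339.5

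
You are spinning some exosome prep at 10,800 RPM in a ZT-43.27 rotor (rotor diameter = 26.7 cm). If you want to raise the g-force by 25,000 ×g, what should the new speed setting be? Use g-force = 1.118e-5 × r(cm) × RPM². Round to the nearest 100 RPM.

≈ 16900 RPM

r = 26.7 / 2 = 13.35 cm
Current RCF = 1.118 × 10⁻⁵ × 13.35 × (10800)² = 1.118 × 10⁻⁵ × 13.35 × 116,640,000 ≈ 17,408.9 × g
Target RCF = 17,408.9 + 25,000 = 42,408.9 × g
N² = 42,408.9 / (14.9253 × 10⁻⁵) = 284,141,022
N ≈ √284,141,022 ≈ 16,856.5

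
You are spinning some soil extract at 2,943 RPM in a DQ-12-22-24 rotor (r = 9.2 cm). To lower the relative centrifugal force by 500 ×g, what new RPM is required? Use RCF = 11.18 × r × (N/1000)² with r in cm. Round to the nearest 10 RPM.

1950 RPM

Current RCF = 11.18 × 9.2 × (2.943)² = 11.18 × 9.2 × 8.661249 ≈ 890.9 × g
Target RCF = 890.9 − 500 = 390.9 × g
(N/1000)² = 390.9 / 102.856 = 3.800459
N = 1000 × √3.800459 ≈ 1,949.5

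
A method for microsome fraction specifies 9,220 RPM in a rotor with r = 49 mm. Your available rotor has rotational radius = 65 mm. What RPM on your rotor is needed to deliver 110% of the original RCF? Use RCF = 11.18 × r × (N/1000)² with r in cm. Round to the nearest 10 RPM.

Original rotor: r = 49 mm = 4.9 cm
RCF = 11.18 × r × (N/1000)²
RCF_original = 11.18 × 4.9 × (9.22)² = 11.18 × 4.9 × 85.0084 ≈ 4,656.9 × g
Target RCF = 1.1 × 4,656.9 ≈ 5,122.6 × g
Your rotor: r = 65 mm = 6.5 cm
5,122.6 = 11.18 × 6.5 × (N/1000)²
(N/1000)² = 5,122.6 / 72.67 = 70.49126
N = 1000 × √70.49126 ≈ 8,395.9

8400 RPM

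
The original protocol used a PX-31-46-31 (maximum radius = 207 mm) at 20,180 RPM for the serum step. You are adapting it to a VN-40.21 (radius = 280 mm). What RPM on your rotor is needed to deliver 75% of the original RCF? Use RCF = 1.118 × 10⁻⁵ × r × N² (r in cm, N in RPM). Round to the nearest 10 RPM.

Original rotor: r = 207 mm = 20.7 cm
RCF_original = 1.118 × 10⁻⁵ × 20.7 × (20180)² = 1.118 × 10⁻⁵ × 20.7 × 407,232,400 ≈ 94,244.2 × g
Target RCF = 0.75 × 94,244.2 ≈ 70,683.1 × g
Your rotor: r = 280 mm = 28.0 cm
70,683.1 = 1.118 × 10⁻⁵ × 28 × N²
N² = 70,683.1 / (31.304 × 10⁻⁵) = 225,795,745
N ≈ √225,795,745 ≈ 15,026.5

≈ 15030 RPM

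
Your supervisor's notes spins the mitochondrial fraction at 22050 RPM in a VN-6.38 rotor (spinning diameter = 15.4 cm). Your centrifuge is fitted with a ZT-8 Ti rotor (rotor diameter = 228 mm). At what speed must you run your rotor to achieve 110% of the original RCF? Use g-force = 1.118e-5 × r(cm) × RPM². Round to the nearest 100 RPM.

Original rotor: r = 15.4 / 2 = 7.7 cm
RCF = 1.118 × 10⁻⁵ × r × N²
RCF_original = 1.118 × 10⁻⁵ × 7.7 × (22050)² = 1.118 × 10⁻⁵ × 7.7 × 486,202,500 ≈ 41,855.2 × g
Target RCF = 1.1 × 41,855.2 ≈ 46,040.7 × g
Your rotor: r = 228 mm / 2 = 114 mm = 11.4 cm
46,040.7 = 1.118 × 10⁻⁵ × 11.4 × N²
N² = 46,040.7 / (12.7452 × 10⁻⁵) = 361,239,525
N ≈ √361,239,525 ≈ 19,006.3

19000 RPM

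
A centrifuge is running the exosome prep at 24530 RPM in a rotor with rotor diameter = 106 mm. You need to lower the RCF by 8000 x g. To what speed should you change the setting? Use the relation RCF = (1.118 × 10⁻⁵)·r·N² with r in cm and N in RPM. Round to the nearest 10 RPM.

≈ 21600 RPM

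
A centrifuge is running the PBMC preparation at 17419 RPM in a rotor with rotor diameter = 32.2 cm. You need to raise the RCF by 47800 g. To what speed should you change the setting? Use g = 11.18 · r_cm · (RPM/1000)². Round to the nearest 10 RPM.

≈ 23850 RPM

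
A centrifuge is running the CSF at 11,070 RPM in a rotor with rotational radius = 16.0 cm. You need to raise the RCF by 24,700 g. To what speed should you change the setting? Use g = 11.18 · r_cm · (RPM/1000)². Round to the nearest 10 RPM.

Current RCF = 11.18 × 16 × (11.07)² = 11.18 × 16 × 122.5449 ≈ 21,920.8 × g
Target RCF = 21,920.8 + 24,700 = 46,620.8 × g
(N/1000)² = 46,620.8 / 178.88 = 260.6261
N = 1000 × √260.6261 ≈ 16,143.9

16140 RPM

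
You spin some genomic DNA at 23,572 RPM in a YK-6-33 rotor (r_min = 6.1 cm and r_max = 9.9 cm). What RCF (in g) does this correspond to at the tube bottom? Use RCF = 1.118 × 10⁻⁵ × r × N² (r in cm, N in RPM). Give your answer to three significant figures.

Use r_max = 9.9 cm.
RCF = 1.118 × 10⁻⁵ × 9.9 × (23572)² = 1.118 × 10⁻⁵ × 9.9 × 555,639,184 ≈ 61,499.3 × g

RCF ≈ 61500 g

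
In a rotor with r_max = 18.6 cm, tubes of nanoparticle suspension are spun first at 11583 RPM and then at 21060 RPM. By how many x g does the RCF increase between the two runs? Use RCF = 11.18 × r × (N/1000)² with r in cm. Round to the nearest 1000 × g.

RCF₁ = 11.18 × 18.6 × (11.583)² = 11.18 × 18.6 × 134.165889 ≈ 27,899.5 × g
RCF₂ = 11.18 × 18.6 × (21.06)² = 11.18 × 18.6 × 443.5236 ≈ 92,229.8 × g
Increase = 92,229.8 − 27,899.5 = 64,330.3

64000 x g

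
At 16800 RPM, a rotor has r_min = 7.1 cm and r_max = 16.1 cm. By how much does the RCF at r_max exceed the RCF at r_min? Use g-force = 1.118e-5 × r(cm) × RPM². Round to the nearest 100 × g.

RCF_max = 1.118 × 10⁻⁵ × 16.1 × (16800)² = 1.118 × 10⁻⁵ × 16.1 × 282,240,000 ≈ 50,802.6 × g
RCF_min = 1.118 × 10⁻⁵ × 7.1 × (16800)² = 1.118 × 10⁻⁵ × 7.1 × 282,240,000 ≈ 22,403.6 × g
ΔRCF = 50,802.6 − 22,403.6 = 28,399

28400 g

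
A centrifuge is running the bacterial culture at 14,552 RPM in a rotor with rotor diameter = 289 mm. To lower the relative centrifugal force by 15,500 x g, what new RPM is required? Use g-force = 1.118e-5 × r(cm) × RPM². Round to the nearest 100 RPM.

r = 289 mm / 2 = 144.5 mm = 14.45 cm
Current RCF = 1.118 × 10⁻⁵ × 14.45 × (14552)² = 1.118 × 10⁻⁵ × 14.45 × 211,760,704 ≈ 34,210.2 × g
Target RCF = 34,210.2 − 15,500 = 18,710.2 × g
N² = 18,710.2 / (16.1551 × 10⁻⁵) = 115,816,058
N ≈ √115,816,058 ≈ 10,761.8

10800 RPM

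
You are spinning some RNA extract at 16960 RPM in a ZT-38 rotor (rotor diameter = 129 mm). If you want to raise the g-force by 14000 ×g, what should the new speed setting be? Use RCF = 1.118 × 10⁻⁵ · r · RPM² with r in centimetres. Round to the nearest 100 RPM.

r = 129 mm / 2 = 64.5 mm = 6.45 cm
Current RCF = 1.118 × 10⁻⁵ × 6.45 × (16960)² = 1.118 × 10⁻⁵ × 6.45 × 287,641,600 ≈ 20,742.1 × g
Target RCF = 20,742.1 + 14,000 = 34,742.1 × g
N² = 34,742.1 / (7.2111 × 10⁻⁵) = 481,786,413
N ≈ √481,786,413 ≈ 21,949.6

N₂ ≈ 21900 RPM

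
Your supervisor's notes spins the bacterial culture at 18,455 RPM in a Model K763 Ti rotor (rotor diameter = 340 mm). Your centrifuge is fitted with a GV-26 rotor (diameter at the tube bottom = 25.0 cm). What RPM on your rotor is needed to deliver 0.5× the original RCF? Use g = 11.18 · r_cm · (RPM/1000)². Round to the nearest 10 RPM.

Original rotor: r = 340 mm / 2 = 170 mm = 17 cm
RCF = 11.18 × r × (N/1000)²
RCF_original = 11.18 × 17 × (18.455)² = 11.18 × 17 × 340.587025 ≈ 64,732 × g
Target RCF = 0.5 × 64,732 ≈ 32,366 × g
Your rotor: r = 25.0 / 2 = 12.5 cm
32,366 = 11.18 × 12.5 × (N/1000)²
(N/1000)² = 32,366 / 139.75 = 231.5993
N = 1000 × √231.5993 ≈ 15,218.4

15220 RPM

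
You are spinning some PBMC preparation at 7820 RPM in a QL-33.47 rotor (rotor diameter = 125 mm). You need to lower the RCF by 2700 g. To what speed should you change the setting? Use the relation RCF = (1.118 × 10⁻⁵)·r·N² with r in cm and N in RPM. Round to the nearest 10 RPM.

4740 RPM

r = 125 mm / 2 = 62.5 mm = 6.25 cm
Current RCF = 1.118 × 10⁻⁵ × 6.25 × (7820)² = 1.118 × 10⁻⁵ × 6.25 × 61,152,400 ≈ 4,273 × g
Target RCF = 4,273 − 2,700 = 1,573 × g
N² = 1,573 / (6.9875 × 10⁻⁵) = 22,511,628
N ≈ √22,511,628 ≈ 4,744.6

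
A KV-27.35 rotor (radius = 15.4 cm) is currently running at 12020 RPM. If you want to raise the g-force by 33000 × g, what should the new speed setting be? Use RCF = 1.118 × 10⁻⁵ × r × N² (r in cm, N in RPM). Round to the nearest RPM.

18334 RPM

Current RCF = 1.118 × 10⁻⁵ × 15.4 × (12020)² = 1.118 × 10⁻⁵ × 15.4 × 144,480,400 ≈ 24,875.5 × g
Target RCF = 24,875.5 + 33,000 = 57,875.5 × g
N² = 57,875.5 / (17.2172 × 10⁻⁵) = 336,149,316
N ≈ √336,149,316 ≈ 18,334.4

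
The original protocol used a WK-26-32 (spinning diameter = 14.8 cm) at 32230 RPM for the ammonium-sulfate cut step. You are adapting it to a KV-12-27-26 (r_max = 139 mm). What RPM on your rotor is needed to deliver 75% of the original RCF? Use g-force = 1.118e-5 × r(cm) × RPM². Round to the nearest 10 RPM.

≈ 20370 RPM

Original rotor: r = 14.8 / 2 = 7.4 cm
RCF = 1.118 × 10⁻⁵ × r × N²
RCF_original = 1.118 × 10⁻⁵ × 7.4 × (32230)² = 1.118 × 10⁻⁵ × 7.4 × 1,038,772,900 ≈ 85,939.8 × g
Target RCF = 0.75 × 85,939.8 ≈ 64,454.9 × g
Your rotor: r = 139 mm = 13.9 cm
64,454.9 = 1.118 × 10⁻⁵ × 13.9 × N²
N² = 64,454.9 / (15.5402 × 10⁻⁵) = 414,762,358
N ≈ √414,762,358 ≈ 20,365.7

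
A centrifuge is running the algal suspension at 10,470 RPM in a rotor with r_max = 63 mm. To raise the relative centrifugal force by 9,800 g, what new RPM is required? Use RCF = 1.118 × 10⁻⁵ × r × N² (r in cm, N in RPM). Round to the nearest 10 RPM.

r = 63 mm = 6.3 cm
Current RCF = 1.118 × 10⁻⁵ × 6.3 × (10470)² = 1.118 × 10⁻⁵ × 6.3 × 109,620,900 ≈ 7,721 × g
Target RCF = 7,721 + 9,800 = 17,521 × g
N² = 17,521 / (7.0434 × 10⁻⁵) = 248,757,702
N ≈ √248,757,702 ≈ 15,772.1

N₂ ≈ 15770 RPM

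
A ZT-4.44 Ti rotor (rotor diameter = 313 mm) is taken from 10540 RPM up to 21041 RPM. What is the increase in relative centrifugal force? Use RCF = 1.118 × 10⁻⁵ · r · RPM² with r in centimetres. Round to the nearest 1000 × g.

58000 g

r = 313 mm / 2 = 156.5 mm = 15.65 cm
RCF₁ = 1.118 × 10⁻⁵ × 15.65 × (10540)² = 1.118 × 10⁻⁵ × 15.65 × 111,091,600 ≈ 19,437.4 × g
RCF₂ = 1.118 × 10⁻⁵ × 15.65 × (21041)² = 1.118 × 10⁻⁵ × 15.65 × 442,723,681 ≈ 77,462 × g
Increase = 77,462 − 19,437.4 = 58,024.6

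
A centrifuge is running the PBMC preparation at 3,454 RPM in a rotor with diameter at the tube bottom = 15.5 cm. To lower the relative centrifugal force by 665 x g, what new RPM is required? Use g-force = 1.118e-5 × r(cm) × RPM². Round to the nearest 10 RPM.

N₂ ≈ 2060 RPM

r = 15.5 / 2 = 7.75 cm
Current RCF = 1.118 × 10⁻⁵ × 7.75 × (3454)² = 1.118 × 10⁻⁵ × 7.75 × 11,930,116 ≈ 1,033.7 × g
Target RCF = 1,033.7 − 665 = 368.7 × g
N² = 368.7 / (8.6645 × 10⁻⁵) = 4,255,295
N ≈ √4,255,295 ≈ 2,062.8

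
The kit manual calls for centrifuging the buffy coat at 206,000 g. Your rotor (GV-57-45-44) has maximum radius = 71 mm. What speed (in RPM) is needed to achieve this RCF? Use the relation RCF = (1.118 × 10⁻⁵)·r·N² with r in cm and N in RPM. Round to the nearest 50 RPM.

r = 71 mm = 7.1 cm
206,000 = 1.118 × 10⁻⁵ × 7.1 × N²
N² = 206,000 / (7.9378 × 10⁻⁵) = 2,595,177,505
N ≈ √2,595,177,505 ≈ 50,942.9

50950 RPM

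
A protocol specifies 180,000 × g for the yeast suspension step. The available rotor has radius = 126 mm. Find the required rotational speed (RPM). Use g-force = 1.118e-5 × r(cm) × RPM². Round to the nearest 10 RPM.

r = 126 mm = 12.6 cm
RCF = 1.118 × 10⁻⁵ × r × N²
180,000 = 1.118 × 10⁻⁵ × 12.6 × N²
N² = 180,000 / (14.0868 × 10⁻⁵) = 1,277,791,975
N ≈ √1,277,791,975 ≈ 35,746.2

N ≈ 35750 RPM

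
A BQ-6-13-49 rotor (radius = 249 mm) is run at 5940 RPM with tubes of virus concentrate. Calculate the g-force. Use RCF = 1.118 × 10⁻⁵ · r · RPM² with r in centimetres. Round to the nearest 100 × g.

9800 ×g

r = 249 mm = 24.9 cm
RCF = 1.118 × 10⁻⁵ × 24.9 × (5940)² = 1.118 × 10⁻⁵ × 24.9 × 35,283,600 ≈ 9,822.3 × g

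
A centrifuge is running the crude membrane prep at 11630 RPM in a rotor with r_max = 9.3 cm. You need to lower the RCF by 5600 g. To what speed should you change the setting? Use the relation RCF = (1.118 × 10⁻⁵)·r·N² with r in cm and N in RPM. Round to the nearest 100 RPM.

Current RCF = 1.118 × 10⁻⁵ × 9.3 × (11630)² = 1.118 × 10⁻⁵ × 9.3 × 135,256,900 ≈ 14,063.2 × g
Target RCF = 14,063.2 − 5,600 = 8,463.2 × g
N² = 8,463.2 / (10.3974 × 10⁻⁵) = 81,397,272
N ≈ √81,397,272 ≈ 9,022.0

≈ 9000 RPM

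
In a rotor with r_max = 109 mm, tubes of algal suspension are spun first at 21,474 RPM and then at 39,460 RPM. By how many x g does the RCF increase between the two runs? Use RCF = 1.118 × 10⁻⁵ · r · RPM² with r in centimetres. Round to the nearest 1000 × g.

r = 109 mm = 10.9 cm
RCF₁ = 1.118 × 10⁻⁵ × 10.9 × (21474)² = 1.118 × 10⁻⁵ × 10.9 × 461,132,676 ≈ 56,194.6 × g
RCF₂ = 1.118 × 10⁻⁵ × 10.9 × (39460)² = 1.118 × 10⁻⁵ × 10.9 × 1,557,091,600 ≈ 189,750.3 × g
Increase = 189,750.3 − 56,194.6 = 133,555.7

≈ 134000 x g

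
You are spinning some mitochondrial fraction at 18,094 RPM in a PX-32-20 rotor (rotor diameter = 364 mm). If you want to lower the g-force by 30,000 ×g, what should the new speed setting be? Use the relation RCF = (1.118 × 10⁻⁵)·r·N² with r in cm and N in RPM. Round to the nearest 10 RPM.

r = 364 mm / 2 = 182 mm = 18.2 cm
Current RCF = 1.118 × 10⁻⁵ × 18.2 × (18094)² = 1.118 × 10⁻⁵ × 18.2 × 327,392,836 ≈ 66,616.6 × g
Target RCF = 66,616.6 − 30,000 = 36,616.6 × g
N² = 36,616.6 / (20.3476 × 10⁻⁵) = 179,955,376
N ≈ √179,955,376 ≈ 13,414.7

N₂ ≈ 13410 RPM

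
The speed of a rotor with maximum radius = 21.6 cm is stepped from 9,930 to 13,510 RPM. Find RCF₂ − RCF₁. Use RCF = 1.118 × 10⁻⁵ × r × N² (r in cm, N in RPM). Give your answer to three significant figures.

20300 g

RCF₁ = 1.118 × 10⁻⁵ × 21.6 × (9930)² = 1.118 × 10⁻⁵ × 21.6 × 98,604,900 ≈ 23,811.9 × g
RCF₂ = 1.118 × 10⁻⁵ × 21.6 × (13510)² = 1.118 × 10⁻⁵ × 21.6 × 182,520,100 ≈ 44,076.4 × g
Increase = 44,076.4 − 23,811.9 = 20,264.5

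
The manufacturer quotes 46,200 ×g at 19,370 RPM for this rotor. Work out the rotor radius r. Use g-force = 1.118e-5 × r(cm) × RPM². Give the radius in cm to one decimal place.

46200 = 1.118 × 10⁻⁵ × r × (19370)²
r = 46200 / (1.118 × 10⁻⁵ × 375,196,900) = 46200 / 4194.701 ≈ 11.014 cm

11.0 cm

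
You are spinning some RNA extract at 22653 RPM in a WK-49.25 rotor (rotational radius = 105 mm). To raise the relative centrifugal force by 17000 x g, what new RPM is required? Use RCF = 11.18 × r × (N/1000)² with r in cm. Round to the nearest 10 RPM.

N₂ ≈ 25650 RPM

r = 105 mm = 10.5 cm
Current RCF = 11.18 × 10.5 × (22.653)² = 11.18 × 10.5 × 513.158409 ≈ 60,239.7 × g
Target RCF = 60,239.7 + 17,000 = 77,239.7 × g
(N/1000)² = 77,239.7 / 117.39 = 657.9751
N = 1000 × √657.9751 ≈ 25,651.0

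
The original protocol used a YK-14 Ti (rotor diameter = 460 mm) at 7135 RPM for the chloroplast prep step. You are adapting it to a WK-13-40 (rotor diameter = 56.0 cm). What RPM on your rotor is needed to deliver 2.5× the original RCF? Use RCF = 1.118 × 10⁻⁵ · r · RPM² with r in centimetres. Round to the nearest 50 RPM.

≈ 10200 RPM

Original rotor: r = 460 mm / 2 = 230 mm = 23 cm
RCF_original = 1.118 × 10⁻⁵ × 23 × (7135)² = 1.118 × 10⁻⁵ × 23 × 50,908,225 ≈ 13,090.5 × g
Target RCF = 2.5 × 13,090.5 ≈ 32,726.2 × g
Your rotor: r = 56.0 / 2 = 28 cm
32,726.2 = 1.118 × 10⁻⁵ × 28 × N²
N² = 32,726.2 / (31.304 × 10⁻⁵) = 104,543,189
N ≈ √104,543,189 ≈ 10,224.6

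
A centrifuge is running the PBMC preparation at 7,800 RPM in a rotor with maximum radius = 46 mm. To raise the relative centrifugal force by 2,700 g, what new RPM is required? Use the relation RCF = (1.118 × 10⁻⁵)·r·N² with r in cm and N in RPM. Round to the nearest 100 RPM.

10600 RPM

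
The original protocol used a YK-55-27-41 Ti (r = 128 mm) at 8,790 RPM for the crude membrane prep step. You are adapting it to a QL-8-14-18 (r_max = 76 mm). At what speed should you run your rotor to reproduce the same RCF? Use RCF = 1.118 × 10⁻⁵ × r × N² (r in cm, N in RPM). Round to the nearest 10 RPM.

11410 RPM

Original rotor: r = 128 mm = 12.8 cm
RCF_original = 1.118 × 10⁻⁵ × 12.8 × (8790)² = 1.118 × 10⁻⁵ × 12.8 × 77,264,100 ≈ 11,056.8 × g
Your rotor: r = 76 mm = 7.6 cm
11,056.8 = 1.118 × 10⁻⁵ × 7.6 × N²
N² = 11,056.8 / (8.4968 × 10⁻⁵) = 130,128,990
N ≈ √130,128,990 ≈ 11,407.4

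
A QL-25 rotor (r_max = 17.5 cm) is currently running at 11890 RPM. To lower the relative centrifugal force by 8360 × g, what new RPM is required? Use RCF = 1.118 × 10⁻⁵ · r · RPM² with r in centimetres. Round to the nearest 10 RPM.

N₂ ≈ 9930 RPM

Current RCF = 1.118 × 10⁻⁵ × 17.5 × (11890)² = 1.118 × 10⁻⁵ × 17.5 × 141,372,100 ≈ 27,659.5 × g
Target RCF = 27,659.5 − 8,360 = 19,299.5 × g
N² = 19,299.5 / (19.565 × 10⁻⁵) = 98,642,985
N ≈ √98,642,985 ≈ 9,931.9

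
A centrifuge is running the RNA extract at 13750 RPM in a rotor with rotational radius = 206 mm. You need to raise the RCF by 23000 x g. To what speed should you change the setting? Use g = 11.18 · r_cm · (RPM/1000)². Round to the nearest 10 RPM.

17000 RPM

r = 206 mm = 20.6 cm
Current RCF = 11.18 × 20.6 × (13.75)² = 11.18 × 20.6 × 189.0625 ≈ 43,542.6 × g
Target RCF = 43,542.6 + 23,000 = 66,542.6 × g
(N/1000)² = 66,542.6 / 230.308 = 288.9287
N = 1000 × √288.9287 ≈ 16,997.9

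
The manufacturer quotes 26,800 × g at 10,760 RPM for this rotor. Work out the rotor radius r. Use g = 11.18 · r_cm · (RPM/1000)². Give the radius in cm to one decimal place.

26800 = 11.18 × r × (10.76)²
r = 26800 / (11.18 × 115.7776) = 26800 / 1294.394 ≈ 20.705 cm

r ≈ 20.7 cm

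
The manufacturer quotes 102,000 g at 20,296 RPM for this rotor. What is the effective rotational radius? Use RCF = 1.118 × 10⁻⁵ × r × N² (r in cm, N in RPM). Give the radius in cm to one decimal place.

r ≈ 22.1 cm

102000 = 1.118 × 10⁻⁵ × r × (20296)²
r = 102000 / (1.118 × 10⁻⁵ × 411,927,616) = 102000 / 4605.351 ≈ 22.148 cm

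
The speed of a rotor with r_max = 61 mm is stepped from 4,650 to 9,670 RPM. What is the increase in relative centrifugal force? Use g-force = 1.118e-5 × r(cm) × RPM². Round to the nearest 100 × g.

4900 x g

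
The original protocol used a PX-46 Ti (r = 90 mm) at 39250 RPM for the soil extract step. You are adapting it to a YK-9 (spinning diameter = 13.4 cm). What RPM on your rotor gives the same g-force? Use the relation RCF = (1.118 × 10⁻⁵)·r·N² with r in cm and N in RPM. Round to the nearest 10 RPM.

Original rotor: r = 90 mm = 9.0 cm
RCF = 1.118 × 10⁻⁵ × r × N²
RCF_original = 1.118 × 10⁻⁵ × 9 × (39250)² = 1.118 × 10⁻⁵ × 9 × 1,540,562,500 ≈ 155,011.4 × g
Your rotor: r = 13.4 / 2 = 6.7 cm
155,011.4 = 1.118 × 10⁻⁵ × 6.7 × N²
N² = 155,011.4 / (7.4906 × 10⁻⁵) = 2,069,412,330
N ≈ √2,069,412,330 ≈ 45,490.8

≈ 45490 RPM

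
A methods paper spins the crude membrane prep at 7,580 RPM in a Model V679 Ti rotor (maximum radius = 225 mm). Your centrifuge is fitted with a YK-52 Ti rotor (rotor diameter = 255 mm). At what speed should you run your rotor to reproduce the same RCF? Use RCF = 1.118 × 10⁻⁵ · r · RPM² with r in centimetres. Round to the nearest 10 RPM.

10070 RPM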